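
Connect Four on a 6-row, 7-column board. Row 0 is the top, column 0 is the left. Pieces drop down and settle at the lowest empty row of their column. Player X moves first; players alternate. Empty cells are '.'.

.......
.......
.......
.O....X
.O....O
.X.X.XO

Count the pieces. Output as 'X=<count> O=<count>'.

X=4 O=4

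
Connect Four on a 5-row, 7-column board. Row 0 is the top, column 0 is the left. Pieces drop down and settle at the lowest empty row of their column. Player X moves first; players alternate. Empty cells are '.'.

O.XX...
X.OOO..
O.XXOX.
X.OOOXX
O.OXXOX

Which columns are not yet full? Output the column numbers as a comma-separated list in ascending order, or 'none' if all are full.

Answer: 1,4,5,6

Derivation:
col 0: top cell = 'O' → FULL
col 1: top cell = '.' → open
col 2: top cell = 'X' → FULL
col 3: top cell = 'X' → FULL
col 4: top cell = '.' → open
col 5: top cell = '.' → open
col 6: top cell = '.' → open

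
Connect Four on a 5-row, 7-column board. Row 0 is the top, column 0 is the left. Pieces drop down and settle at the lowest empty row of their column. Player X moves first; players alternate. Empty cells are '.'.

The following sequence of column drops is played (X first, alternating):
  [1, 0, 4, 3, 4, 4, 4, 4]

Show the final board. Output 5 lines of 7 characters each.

Move 1: X drops in col 1, lands at row 4
Move 2: O drops in col 0, lands at row 4
Move 3: X drops in col 4, lands at row 4
Move 4: O drops in col 3, lands at row 4
Move 5: X drops in col 4, lands at row 3
Move 6: O drops in col 4, lands at row 2
Move 7: X drops in col 4, lands at row 1
Move 8: O drops in col 4, lands at row 0

Answer: ....O..
....X..
....O..
....X..
OX.OX..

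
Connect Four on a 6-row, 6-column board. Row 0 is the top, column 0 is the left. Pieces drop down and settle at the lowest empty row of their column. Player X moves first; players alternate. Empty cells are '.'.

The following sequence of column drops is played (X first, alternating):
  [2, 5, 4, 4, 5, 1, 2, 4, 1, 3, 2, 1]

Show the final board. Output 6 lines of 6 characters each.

Move 1: X drops in col 2, lands at row 5
Move 2: O drops in col 5, lands at row 5
Move 3: X drops in col 4, lands at row 5
Move 4: O drops in col 4, lands at row 4
Move 5: X drops in col 5, lands at row 4
Move 6: O drops in col 1, lands at row 5
Move 7: X drops in col 2, lands at row 4
Move 8: O drops in col 4, lands at row 3
Move 9: X drops in col 1, lands at row 4
Move 10: O drops in col 3, lands at row 5
Move 11: X drops in col 2, lands at row 3
Move 12: O drops in col 1, lands at row 3

Answer: ......
......
......
.OX.O.
.XX.OX
.OXOXO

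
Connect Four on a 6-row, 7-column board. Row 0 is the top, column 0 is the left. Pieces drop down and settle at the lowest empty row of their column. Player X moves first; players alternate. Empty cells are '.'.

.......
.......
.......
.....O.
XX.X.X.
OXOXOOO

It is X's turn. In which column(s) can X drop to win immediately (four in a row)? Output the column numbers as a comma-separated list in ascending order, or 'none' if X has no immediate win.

col 0: drop X → no win
col 1: drop X → no win
col 2: drop X → WIN!
col 3: drop X → no win
col 4: drop X → no win
col 5: drop X → no win
col 6: drop X → no win

Answer: 2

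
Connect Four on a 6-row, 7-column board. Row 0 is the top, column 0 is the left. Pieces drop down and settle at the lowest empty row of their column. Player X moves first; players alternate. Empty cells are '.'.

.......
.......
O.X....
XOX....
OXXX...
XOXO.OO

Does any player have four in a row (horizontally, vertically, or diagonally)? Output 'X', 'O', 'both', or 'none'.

X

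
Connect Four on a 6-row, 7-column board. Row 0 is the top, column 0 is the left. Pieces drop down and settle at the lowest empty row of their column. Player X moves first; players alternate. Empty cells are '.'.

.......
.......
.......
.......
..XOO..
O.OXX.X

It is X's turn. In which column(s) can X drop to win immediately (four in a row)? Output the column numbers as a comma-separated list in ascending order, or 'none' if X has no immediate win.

col 0: drop X → no win
col 1: drop X → no win
col 2: drop X → no win
col 3: drop X → no win
col 4: drop X → no win
col 5: drop X → WIN!
col 6: drop X → no win

Answer: 5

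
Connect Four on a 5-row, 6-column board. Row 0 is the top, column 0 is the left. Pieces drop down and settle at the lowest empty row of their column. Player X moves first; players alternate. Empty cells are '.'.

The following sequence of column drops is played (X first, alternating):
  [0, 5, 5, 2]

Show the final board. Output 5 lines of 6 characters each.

Move 1: X drops in col 0, lands at row 4
Move 2: O drops in col 5, lands at row 4
Move 3: X drops in col 5, lands at row 3
Move 4: O drops in col 2, lands at row 4

Answer: ......
......
......
.....X
X.O..O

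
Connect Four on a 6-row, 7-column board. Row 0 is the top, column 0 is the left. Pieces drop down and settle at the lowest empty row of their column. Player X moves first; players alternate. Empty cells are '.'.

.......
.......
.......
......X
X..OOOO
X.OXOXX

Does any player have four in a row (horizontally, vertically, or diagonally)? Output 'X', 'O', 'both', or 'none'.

O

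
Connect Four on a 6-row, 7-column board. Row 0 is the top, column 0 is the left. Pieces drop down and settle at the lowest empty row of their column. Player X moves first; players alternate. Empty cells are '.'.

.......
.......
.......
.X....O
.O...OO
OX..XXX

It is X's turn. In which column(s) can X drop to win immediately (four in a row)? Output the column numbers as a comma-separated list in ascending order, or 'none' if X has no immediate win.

col 0: drop X → no win
col 1: drop X → no win
col 2: drop X → no win
col 3: drop X → WIN!
col 4: drop X → no win
col 5: drop X → no win
col 6: drop X → no win

Answer: 3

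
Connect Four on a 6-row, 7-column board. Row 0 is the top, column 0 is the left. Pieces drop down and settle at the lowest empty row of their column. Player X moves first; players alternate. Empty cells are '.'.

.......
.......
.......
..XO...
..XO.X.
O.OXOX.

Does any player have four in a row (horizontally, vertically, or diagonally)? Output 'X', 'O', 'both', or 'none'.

none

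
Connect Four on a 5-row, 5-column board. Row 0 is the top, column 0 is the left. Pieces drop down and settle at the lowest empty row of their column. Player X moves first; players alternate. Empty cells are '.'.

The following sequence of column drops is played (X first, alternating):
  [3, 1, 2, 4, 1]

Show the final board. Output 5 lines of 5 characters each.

Answer: .....
.....
.....
.X...
.OXXO

Derivation:
Move 1: X drops in col 3, lands at row 4
Move 2: O drops in col 1, lands at row 4
Move 3: X drops in col 2, lands at row 4
Move 4: O drops in col 4, lands at row 4
Move 5: X drops in col 1, lands at row 3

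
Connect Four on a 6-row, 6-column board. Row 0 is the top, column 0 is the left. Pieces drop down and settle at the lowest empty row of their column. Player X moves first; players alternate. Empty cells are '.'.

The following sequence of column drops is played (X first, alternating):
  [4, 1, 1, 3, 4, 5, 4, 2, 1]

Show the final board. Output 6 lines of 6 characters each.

Move 1: X drops in col 4, lands at row 5
Move 2: O drops in col 1, lands at row 5
Move 3: X drops in col 1, lands at row 4
Move 4: O drops in col 3, lands at row 5
Move 5: X drops in col 4, lands at row 4
Move 6: O drops in col 5, lands at row 5
Move 7: X drops in col 4, lands at row 3
Move 8: O drops in col 2, lands at row 5
Move 9: X drops in col 1, lands at row 3

Answer: ......
......
......
.X..X.
.X..X.
.OOOXO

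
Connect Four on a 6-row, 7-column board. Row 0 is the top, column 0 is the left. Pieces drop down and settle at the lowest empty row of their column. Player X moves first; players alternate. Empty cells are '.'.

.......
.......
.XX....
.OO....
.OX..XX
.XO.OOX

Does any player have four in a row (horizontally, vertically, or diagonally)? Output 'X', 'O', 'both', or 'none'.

none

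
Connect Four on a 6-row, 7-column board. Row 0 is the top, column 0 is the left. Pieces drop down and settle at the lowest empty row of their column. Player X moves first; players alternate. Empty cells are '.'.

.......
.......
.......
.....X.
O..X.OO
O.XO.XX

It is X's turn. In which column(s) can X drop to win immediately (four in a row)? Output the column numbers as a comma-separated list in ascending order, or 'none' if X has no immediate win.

Answer: none

Derivation:
col 0: drop X → no win
col 1: drop X → no win
col 2: drop X → no win
col 3: drop X → no win
col 4: drop X → no win
col 5: drop X → no win
col 6: drop X → no win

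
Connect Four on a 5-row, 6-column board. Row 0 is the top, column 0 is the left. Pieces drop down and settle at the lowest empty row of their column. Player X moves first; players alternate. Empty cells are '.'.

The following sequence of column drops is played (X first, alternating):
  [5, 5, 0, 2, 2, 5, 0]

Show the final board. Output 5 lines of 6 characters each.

Answer: ......
......
.....O
X.X..O
X.O..X

Derivation:
Move 1: X drops in col 5, lands at row 4
Move 2: O drops in col 5, lands at row 3
Move 3: X drops in col 0, lands at row 4
Move 4: O drops in col 2, lands at row 4
Move 5: X drops in col 2, lands at row 3
Move 6: O drops in col 5, lands at row 2
Move 7: X drops in col 0, lands at row 3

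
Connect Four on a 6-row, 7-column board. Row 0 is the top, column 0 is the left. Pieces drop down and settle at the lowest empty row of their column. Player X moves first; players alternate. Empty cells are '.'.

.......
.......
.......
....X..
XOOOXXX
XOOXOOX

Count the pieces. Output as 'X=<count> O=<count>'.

X=8 O=7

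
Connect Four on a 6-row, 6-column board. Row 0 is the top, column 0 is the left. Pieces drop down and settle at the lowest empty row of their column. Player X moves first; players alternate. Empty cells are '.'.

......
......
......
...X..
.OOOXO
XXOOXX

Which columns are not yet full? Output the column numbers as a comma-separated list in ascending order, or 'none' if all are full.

Answer: 0,1,2,3,4,5

Derivation:
col 0: top cell = '.' → open
col 1: top cell = '.' → open
col 2: top cell = '.' → open
col 3: top cell = '.' → open
col 4: top cell = '.' → open
col 5: top cell = '.' → open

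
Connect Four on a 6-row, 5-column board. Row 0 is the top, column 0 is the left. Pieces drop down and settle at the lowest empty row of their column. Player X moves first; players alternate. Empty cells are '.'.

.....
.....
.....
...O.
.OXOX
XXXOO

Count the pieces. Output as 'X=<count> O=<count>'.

X=5 O=5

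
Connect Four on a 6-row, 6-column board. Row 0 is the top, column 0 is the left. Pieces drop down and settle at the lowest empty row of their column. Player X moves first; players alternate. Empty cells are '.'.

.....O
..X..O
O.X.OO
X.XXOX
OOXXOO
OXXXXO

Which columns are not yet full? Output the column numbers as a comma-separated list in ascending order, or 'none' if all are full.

col 0: top cell = '.' → open
col 1: top cell = '.' → open
col 2: top cell = '.' → open
col 3: top cell = '.' → open
col 4: top cell = '.' → open
col 5: top cell = 'O' → FULL

Answer: 0,1,2,3,4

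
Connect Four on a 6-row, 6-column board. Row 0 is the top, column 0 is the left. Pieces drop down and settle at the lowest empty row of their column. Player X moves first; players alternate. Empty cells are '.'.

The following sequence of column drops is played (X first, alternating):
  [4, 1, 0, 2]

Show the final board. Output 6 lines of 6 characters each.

Move 1: X drops in col 4, lands at row 5
Move 2: O drops in col 1, lands at row 5
Move 3: X drops in col 0, lands at row 5
Move 4: O drops in col 2, lands at row 5

Answer: ......
......
......
......
......
XOO.X.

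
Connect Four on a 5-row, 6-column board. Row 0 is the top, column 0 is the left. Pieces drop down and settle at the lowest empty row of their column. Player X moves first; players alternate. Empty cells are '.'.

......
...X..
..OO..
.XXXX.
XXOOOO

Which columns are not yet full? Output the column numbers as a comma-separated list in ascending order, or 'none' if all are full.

Answer: 0,1,2,3,4,5

Derivation:
col 0: top cell = '.' → open
col 1: top cell = '.' → open
col 2: top cell = '.' → open
col 3: top cell = '.' → open
col 4: top cell = '.' → open
col 5: top cell = '.' → open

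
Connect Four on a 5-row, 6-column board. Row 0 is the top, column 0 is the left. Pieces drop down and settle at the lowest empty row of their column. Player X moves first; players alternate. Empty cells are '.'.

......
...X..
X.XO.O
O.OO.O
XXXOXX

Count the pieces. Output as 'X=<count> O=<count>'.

X=8 O=7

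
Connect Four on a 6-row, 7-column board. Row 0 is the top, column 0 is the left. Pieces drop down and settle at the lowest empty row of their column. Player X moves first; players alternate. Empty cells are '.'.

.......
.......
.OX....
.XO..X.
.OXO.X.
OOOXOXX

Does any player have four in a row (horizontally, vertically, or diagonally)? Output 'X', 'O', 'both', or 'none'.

O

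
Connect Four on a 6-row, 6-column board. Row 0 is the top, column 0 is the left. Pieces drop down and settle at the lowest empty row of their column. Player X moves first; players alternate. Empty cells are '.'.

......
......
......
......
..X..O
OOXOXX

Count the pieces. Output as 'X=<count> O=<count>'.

X=4 O=4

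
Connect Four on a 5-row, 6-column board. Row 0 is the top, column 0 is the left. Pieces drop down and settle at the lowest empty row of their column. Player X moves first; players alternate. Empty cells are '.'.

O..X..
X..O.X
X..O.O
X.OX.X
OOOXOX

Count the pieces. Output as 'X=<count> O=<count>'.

X=9 O=9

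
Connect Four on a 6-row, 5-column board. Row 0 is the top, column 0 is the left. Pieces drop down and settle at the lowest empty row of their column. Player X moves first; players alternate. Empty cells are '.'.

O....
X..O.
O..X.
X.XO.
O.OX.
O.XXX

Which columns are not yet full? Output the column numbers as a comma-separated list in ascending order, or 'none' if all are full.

col 0: top cell = 'O' → FULL
col 1: top cell = '.' → open
col 2: top cell = '.' → open
col 3: top cell = '.' → open
col 4: top cell = '.' → open

Answer: 1,2,3,4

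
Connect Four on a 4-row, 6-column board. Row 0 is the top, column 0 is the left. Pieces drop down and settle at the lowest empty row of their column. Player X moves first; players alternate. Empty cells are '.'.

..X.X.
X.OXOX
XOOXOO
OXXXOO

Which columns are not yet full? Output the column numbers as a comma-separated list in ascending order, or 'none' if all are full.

Answer: 0,1,3,5

Derivation:
col 0: top cell = '.' → open
col 1: top cell = '.' → open
col 2: top cell = 'X' → FULL
col 3: top cell = '.' → open
col 4: top cell = 'X' → FULL
col 5: top cell = '.' → open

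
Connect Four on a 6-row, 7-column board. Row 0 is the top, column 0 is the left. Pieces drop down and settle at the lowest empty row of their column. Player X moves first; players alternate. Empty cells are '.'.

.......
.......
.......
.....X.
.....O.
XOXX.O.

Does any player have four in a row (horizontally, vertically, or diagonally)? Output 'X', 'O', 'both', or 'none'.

none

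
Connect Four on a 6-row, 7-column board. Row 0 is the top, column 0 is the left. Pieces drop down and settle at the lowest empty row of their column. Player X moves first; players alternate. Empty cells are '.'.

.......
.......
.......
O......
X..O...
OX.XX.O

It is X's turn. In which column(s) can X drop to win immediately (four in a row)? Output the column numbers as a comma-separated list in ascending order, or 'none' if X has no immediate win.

Answer: 2

Derivation:
col 0: drop X → no win
col 1: drop X → no win
col 2: drop X → WIN!
col 3: drop X → no win
col 4: drop X → no win
col 5: drop X → no win
col 6: drop X → no win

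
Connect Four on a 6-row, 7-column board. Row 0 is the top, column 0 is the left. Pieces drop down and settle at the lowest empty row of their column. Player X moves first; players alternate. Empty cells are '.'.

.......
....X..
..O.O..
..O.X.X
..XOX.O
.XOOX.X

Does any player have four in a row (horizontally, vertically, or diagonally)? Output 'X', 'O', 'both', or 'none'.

none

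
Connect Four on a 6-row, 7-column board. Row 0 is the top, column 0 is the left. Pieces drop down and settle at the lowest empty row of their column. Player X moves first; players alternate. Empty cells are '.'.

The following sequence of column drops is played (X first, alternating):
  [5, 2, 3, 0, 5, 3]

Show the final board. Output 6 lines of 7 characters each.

Answer: .......
.......
.......
.......
...O.X.
O.OX.X.

Derivation:
Move 1: X drops in col 5, lands at row 5
Move 2: O drops in col 2, lands at row 5
Move 3: X drops in col 3, lands at row 5
Move 4: O drops in col 0, lands at row 5
Move 5: X drops in col 5, lands at row 4
Move 6: O drops in col 3, lands at row 4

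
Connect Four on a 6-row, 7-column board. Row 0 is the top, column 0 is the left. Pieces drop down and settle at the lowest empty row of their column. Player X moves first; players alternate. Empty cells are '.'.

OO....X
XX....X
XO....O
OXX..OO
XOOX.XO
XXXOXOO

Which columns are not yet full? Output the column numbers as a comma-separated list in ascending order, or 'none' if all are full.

col 0: top cell = 'O' → FULL
col 1: top cell = 'O' → FULL
col 2: top cell = '.' → open
col 3: top cell = '.' → open
col 4: top cell = '.' → open
col 5: top cell = '.' → open
col 6: top cell = 'X' → FULL

Answer: 2,3,4,5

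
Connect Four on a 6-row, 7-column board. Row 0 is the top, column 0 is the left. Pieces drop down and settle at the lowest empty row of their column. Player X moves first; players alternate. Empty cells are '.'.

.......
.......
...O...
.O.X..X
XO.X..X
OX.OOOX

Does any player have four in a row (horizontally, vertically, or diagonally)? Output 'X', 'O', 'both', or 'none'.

none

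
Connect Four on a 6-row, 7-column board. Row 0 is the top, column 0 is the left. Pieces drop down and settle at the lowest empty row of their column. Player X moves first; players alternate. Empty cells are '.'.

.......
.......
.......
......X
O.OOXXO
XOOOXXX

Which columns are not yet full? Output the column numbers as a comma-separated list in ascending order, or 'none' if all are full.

col 0: top cell = '.' → open
col 1: top cell = '.' → open
col 2: top cell = '.' → open
col 3: top cell = '.' → open
col 4: top cell = '.' → open
col 5: top cell = '.' → open
col 6: top cell = '.' → open

Answer: 0,1,2,3,4,5,6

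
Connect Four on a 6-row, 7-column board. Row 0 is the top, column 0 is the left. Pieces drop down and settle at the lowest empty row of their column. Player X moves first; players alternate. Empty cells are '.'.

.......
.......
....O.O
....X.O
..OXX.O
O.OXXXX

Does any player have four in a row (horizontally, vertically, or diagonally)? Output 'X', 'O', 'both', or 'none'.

X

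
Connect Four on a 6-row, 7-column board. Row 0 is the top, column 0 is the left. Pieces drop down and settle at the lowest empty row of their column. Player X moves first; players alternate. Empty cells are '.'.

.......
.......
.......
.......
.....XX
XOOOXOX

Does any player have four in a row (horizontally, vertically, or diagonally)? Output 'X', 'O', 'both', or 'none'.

none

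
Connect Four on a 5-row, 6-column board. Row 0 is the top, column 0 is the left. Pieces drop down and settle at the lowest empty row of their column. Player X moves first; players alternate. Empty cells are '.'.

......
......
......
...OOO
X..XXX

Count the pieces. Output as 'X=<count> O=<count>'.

X=4 O=3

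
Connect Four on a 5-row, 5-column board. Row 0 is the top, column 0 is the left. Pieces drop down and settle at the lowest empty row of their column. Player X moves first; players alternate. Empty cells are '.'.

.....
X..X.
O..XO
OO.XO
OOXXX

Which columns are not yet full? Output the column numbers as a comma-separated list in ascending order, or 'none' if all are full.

Answer: 0,1,2,3,4

Derivation:
col 0: top cell = '.' → open
col 1: top cell = '.' → open
col 2: top cell = '.' → open
col 3: top cell = '.' → open
col 4: top cell = '.' → open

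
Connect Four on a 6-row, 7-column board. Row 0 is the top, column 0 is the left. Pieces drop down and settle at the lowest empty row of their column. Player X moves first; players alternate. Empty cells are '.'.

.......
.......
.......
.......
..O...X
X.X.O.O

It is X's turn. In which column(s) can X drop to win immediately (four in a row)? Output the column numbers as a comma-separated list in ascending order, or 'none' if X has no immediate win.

col 0: drop X → no win
col 1: drop X → no win
col 2: drop X → no win
col 3: drop X → no win
col 4: drop X → no win
col 5: drop X → no win
col 6: drop X → no win

Answer: none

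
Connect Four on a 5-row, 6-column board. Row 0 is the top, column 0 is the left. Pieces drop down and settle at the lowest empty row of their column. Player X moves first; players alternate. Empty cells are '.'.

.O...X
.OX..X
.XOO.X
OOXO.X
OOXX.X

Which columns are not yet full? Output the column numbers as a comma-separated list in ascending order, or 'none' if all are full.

col 0: top cell = '.' → open
col 1: top cell = 'O' → FULL
col 2: top cell = '.' → open
col 3: top cell = '.' → open
col 4: top cell = '.' → open
col 5: top cell = 'X' → FULL

Answer: 0,2,3,4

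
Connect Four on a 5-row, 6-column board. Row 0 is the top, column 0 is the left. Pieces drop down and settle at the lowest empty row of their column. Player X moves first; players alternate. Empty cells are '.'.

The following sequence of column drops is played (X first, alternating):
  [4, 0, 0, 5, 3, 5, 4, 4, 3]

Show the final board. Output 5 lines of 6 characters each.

Answer: ......
......
....O.
X..XXO
O..XXO

Derivation:
Move 1: X drops in col 4, lands at row 4
Move 2: O drops in col 0, lands at row 4
Move 3: X drops in col 0, lands at row 3
Move 4: O drops in col 5, lands at row 4
Move 5: X drops in col 3, lands at row 4
Move 6: O drops in col 5, lands at row 3
Move 7: X drops in col 4, lands at row 3
Move 8: O drops in col 4, lands at row 2
Move 9: X drops in col 3, lands at row 3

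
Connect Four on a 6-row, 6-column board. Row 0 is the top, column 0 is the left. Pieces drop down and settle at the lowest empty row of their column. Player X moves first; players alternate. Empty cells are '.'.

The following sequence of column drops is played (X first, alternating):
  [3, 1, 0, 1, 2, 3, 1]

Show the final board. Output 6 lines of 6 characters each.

Answer: ......
......
......
.X....
.O.O..
XOXX..

Derivation:
Move 1: X drops in col 3, lands at row 5
Move 2: O drops in col 1, lands at row 5
Move 3: X drops in col 0, lands at row 5
Move 4: O drops in col 1, lands at row 4
Move 5: X drops in col 2, lands at row 5
Move 6: O drops in col 3, lands at row 4
Move 7: X drops in col 1, lands at row 3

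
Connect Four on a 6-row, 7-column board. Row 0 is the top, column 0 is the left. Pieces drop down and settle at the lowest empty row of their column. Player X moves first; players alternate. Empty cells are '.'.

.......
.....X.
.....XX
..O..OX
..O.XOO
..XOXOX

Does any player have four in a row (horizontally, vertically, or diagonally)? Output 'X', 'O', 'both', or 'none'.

none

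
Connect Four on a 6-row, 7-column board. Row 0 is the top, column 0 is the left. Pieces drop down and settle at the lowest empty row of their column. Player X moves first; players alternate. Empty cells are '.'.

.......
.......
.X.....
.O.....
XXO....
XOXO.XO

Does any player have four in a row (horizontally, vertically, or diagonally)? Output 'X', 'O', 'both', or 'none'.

none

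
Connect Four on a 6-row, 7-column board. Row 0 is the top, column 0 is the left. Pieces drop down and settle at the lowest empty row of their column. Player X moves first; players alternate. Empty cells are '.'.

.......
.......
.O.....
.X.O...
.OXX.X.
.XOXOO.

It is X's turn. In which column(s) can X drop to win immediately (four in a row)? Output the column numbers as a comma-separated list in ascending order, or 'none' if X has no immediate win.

col 0: drop X → no win
col 1: drop X → no win
col 2: drop X → no win
col 3: drop X → no win
col 4: drop X → WIN!
col 5: drop X → no win
col 6: drop X → no win

Answer: 4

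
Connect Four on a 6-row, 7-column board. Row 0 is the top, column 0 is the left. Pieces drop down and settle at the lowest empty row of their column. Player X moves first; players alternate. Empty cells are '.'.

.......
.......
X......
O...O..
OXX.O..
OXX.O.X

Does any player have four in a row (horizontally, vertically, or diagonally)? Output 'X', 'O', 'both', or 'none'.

none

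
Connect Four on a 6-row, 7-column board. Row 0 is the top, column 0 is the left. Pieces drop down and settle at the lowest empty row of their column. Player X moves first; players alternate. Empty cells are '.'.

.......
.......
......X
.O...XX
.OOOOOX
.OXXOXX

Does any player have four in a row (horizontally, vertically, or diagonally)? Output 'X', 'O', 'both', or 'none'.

both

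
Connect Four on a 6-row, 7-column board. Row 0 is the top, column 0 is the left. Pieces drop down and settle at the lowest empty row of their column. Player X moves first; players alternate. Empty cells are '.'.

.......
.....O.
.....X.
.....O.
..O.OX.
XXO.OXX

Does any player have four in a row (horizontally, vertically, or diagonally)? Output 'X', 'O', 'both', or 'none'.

none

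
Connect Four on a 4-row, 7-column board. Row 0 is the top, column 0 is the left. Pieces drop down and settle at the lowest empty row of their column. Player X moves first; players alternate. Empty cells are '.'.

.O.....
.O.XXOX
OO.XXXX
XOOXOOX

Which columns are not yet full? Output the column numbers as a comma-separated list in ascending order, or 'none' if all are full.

col 0: top cell = '.' → open
col 1: top cell = 'O' → FULL
col 2: top cell = '.' → open
col 3: top cell = '.' → open
col 4: top cell = '.' → open
col 5: top cell = '.' → open
col 6: top cell = '.' → open

Answer: 0,2,3,4,5,6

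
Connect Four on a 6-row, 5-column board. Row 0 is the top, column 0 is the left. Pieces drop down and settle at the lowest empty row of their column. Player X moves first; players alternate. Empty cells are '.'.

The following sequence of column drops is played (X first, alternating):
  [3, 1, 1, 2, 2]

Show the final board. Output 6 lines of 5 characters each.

Answer: .....
.....
.....
.....
.XX..
.OOX.

Derivation:
Move 1: X drops in col 3, lands at row 5
Move 2: O drops in col 1, lands at row 5
Move 3: X drops in col 1, lands at row 4
Move 4: O drops in col 2, lands at row 5
Move 5: X drops in col 2, lands at row 4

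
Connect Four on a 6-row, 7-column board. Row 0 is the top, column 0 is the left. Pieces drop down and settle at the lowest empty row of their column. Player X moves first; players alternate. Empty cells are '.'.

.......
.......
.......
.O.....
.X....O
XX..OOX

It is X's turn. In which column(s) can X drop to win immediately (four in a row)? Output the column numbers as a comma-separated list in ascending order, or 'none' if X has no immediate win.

col 0: drop X → no win
col 1: drop X → no win
col 2: drop X → no win
col 3: drop X → no win
col 4: drop X → no win
col 5: drop X → no win
col 6: drop X → no win

Answer: none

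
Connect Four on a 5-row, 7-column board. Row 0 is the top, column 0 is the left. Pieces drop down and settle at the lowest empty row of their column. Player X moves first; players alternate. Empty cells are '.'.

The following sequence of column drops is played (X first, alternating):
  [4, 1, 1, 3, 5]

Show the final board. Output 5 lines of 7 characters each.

Answer: .......
.......
.......
.X.....
.O.OXX.

Derivation:
Move 1: X drops in col 4, lands at row 4
Move 2: O drops in col 1, lands at row 4
Move 3: X drops in col 1, lands at row 3
Move 4: O drops in col 3, lands at row 4
Move 5: X drops in col 5, lands at row 4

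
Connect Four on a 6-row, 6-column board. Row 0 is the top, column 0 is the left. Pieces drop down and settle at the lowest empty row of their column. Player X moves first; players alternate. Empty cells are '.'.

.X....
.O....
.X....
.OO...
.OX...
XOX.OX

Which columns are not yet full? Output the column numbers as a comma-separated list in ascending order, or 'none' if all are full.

Answer: 0,2,3,4,5

Derivation:
col 0: top cell = '.' → open
col 1: top cell = 'X' → FULL
col 2: top cell = '.' → open
col 3: top cell = '.' → open
col 4: top cell = '.' → open
col 5: top cell = '.' → open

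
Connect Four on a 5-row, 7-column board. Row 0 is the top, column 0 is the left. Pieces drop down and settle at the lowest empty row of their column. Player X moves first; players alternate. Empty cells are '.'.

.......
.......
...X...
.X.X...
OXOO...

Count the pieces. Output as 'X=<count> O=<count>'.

X=4 O=3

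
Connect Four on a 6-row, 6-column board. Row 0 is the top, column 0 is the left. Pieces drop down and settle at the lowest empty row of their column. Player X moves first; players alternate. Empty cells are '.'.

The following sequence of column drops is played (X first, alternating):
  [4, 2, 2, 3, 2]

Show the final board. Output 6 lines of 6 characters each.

Move 1: X drops in col 4, lands at row 5
Move 2: O drops in col 2, lands at row 5
Move 3: X drops in col 2, lands at row 4
Move 4: O drops in col 3, lands at row 5
Move 5: X drops in col 2, lands at row 3

Answer: ......
......
......
..X...
..X...
..OOX.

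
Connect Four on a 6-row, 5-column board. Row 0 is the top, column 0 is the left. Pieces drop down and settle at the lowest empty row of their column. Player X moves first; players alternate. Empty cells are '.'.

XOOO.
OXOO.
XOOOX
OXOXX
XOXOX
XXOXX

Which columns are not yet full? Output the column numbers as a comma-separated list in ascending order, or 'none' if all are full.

col 0: top cell = 'X' → FULL
col 1: top cell = 'O' → FULL
col 2: top cell = 'O' → FULL
col 3: top cell = 'O' → FULL
col 4: top cell = '.' → open

Answer: 4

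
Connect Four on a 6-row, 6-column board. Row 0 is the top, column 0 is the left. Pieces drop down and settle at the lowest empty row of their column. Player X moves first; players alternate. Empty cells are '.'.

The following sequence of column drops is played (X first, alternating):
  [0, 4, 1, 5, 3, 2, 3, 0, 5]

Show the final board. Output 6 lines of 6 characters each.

Answer: ......
......
......
......
O..X.X
XXOXOO

Derivation:
Move 1: X drops in col 0, lands at row 5
Move 2: O drops in col 4, lands at row 5
Move 3: X drops in col 1, lands at row 5
Move 4: O drops in col 5, lands at row 5
Move 5: X drops in col 3, lands at row 5
Move 6: O drops in col 2, lands at row 5
Move 7: X drops in col 3, lands at row 4
Move 8: O drops in col 0, lands at row 4
Move 9: X drops in col 5, lands at row 4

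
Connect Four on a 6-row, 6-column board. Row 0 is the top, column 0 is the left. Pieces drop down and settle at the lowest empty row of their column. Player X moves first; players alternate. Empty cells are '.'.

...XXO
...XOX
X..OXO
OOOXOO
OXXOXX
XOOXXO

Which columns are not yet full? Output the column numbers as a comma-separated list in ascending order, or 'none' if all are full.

Answer: 0,1,2

Derivation:
col 0: top cell = '.' → open
col 1: top cell = '.' → open
col 2: top cell = '.' → open
col 3: top cell = 'X' → FULL
col 4: top cell = 'X' → FULL
col 5: top cell = 'O' → FULL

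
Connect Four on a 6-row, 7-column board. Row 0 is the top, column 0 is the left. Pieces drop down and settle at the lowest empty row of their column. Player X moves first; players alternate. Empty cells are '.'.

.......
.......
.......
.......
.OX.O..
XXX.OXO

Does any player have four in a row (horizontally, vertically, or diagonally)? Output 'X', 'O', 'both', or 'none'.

none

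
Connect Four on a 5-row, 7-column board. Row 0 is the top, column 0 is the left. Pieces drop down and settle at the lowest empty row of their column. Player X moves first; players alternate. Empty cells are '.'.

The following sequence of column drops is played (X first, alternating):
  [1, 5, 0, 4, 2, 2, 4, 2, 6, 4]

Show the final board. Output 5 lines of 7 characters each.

Answer: .......
.......
..O.O..
..O.X..
XXX.OOX

Derivation:
Move 1: X drops in col 1, lands at row 4
Move 2: O drops in col 5, lands at row 4
Move 3: X drops in col 0, lands at row 4
Move 4: O drops in col 4, lands at row 4
Move 5: X drops in col 2, lands at row 4
Move 6: O drops in col 2, lands at row 3
Move 7: X drops in col 4, lands at row 3
Move 8: O drops in col 2, lands at row 2
Move 9: X drops in col 6, lands at row 4
Move 10: O drops in col 4, lands at row 2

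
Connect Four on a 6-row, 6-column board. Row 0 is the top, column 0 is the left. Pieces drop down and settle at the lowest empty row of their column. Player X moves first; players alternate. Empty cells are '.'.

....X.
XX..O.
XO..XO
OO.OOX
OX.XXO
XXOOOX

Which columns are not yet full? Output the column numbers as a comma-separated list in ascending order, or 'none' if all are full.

Answer: 0,1,2,3,5

Derivation:
col 0: top cell = '.' → open
col 1: top cell = '.' → open
col 2: top cell = '.' → open
col 3: top cell = '.' → open
col 4: top cell = 'X' → FULL
col 5: top cell = '.' → open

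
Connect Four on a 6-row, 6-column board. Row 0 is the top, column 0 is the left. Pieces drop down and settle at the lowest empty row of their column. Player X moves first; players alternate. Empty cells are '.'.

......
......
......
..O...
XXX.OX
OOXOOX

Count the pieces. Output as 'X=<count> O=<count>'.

X=6 O=6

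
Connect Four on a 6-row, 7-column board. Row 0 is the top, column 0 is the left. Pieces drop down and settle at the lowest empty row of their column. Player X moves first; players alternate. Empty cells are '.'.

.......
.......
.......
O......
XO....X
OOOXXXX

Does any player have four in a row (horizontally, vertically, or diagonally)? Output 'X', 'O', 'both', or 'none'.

X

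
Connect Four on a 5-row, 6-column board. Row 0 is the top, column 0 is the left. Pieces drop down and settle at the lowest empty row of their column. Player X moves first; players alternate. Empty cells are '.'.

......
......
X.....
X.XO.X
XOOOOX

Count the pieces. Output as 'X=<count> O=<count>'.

X=6 O=5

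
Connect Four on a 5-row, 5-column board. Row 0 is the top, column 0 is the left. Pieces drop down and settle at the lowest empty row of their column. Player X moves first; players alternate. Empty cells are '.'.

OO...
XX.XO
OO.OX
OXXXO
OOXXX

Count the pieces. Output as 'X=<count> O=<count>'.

X=10 O=10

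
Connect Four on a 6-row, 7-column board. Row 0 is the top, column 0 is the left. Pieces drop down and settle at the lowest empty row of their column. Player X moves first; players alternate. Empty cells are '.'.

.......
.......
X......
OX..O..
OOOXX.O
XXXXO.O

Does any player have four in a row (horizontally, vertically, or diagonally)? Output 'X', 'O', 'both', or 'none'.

X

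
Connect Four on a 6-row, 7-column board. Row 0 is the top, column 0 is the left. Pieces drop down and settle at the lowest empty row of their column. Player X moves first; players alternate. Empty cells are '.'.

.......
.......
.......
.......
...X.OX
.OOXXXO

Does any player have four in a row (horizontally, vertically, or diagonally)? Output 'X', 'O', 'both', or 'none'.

none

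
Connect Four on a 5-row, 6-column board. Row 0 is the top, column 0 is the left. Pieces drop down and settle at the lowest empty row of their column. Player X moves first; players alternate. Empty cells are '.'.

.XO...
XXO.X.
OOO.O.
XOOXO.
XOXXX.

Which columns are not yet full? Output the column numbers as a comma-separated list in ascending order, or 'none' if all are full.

Answer: 0,3,4,5

Derivation:
col 0: top cell = '.' → open
col 1: top cell = 'X' → FULL
col 2: top cell = 'O' → FULL
col 3: top cell = '.' → open
col 4: top cell = '.' → open
col 5: top cell = '.' → open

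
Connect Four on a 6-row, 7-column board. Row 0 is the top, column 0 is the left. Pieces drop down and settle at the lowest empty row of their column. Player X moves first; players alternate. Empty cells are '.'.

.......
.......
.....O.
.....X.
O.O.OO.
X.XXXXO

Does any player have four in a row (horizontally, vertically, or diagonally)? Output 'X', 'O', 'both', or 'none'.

X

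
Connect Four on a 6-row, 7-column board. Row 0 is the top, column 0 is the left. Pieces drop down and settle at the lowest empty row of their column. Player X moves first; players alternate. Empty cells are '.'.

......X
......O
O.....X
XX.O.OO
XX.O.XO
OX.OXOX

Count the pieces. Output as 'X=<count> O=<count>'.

X=10 O=10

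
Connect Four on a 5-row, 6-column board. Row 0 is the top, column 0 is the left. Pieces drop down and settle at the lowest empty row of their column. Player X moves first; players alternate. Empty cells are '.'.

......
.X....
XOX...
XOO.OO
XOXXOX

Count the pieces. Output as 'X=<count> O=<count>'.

X=8 O=7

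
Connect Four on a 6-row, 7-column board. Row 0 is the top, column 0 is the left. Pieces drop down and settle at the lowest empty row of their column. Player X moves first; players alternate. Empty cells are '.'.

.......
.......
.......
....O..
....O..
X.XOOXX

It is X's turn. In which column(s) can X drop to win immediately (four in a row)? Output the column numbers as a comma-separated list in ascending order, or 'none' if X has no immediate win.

Answer: none

Derivation:
col 0: drop X → no win
col 1: drop X → no win
col 2: drop X → no win
col 3: drop X → no win
col 4: drop X → no win
col 5: drop X → no win
col 6: drop X → no win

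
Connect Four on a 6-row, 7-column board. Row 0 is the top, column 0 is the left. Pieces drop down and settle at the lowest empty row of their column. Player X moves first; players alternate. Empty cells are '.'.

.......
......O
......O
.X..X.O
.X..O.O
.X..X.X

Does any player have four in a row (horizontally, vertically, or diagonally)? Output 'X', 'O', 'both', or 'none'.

O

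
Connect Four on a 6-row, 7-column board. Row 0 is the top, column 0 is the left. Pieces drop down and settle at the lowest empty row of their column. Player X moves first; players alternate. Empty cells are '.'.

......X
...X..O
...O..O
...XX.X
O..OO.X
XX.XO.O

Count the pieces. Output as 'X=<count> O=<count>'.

X=9 O=8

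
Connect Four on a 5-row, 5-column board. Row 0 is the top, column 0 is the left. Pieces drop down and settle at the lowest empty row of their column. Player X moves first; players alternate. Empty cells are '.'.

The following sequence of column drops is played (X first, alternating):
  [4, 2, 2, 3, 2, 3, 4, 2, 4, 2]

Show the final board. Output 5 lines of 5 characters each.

Answer: ..O..
..O..
..X.X
..XOX
..OOX

Derivation:
Move 1: X drops in col 4, lands at row 4
Move 2: O drops in col 2, lands at row 4
Move 3: X drops in col 2, lands at row 3
Move 4: O drops in col 3, lands at row 4
Move 5: X drops in col 2, lands at row 2
Move 6: O drops in col 3, lands at row 3
Move 7: X drops in col 4, lands at row 3
Move 8: O drops in col 2, lands at row 1
Move 9: X drops in col 4, lands at row 2
Move 10: O drops in col 2, lands at row 0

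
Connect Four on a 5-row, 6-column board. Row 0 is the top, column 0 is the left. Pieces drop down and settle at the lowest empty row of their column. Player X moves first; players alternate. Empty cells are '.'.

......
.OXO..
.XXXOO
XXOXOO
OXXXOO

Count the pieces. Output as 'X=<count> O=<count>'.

X=10 O=10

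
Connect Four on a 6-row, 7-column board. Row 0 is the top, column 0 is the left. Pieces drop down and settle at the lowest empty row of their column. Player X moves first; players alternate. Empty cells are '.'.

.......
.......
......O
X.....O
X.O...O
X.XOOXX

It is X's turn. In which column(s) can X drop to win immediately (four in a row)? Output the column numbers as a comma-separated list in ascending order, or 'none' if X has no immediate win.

col 0: drop X → WIN!
col 1: drop X → no win
col 2: drop X → no win
col 3: drop X → no win
col 4: drop X → no win
col 5: drop X → no win
col 6: drop X → no win

Answer: 0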